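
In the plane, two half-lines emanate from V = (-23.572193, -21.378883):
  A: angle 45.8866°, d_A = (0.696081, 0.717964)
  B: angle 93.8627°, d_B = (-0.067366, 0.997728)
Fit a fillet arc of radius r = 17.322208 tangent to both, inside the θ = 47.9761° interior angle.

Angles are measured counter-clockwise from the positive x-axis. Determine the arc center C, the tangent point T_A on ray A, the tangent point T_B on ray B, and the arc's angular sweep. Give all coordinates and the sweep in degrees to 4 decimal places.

bisector direction at 69.8746° = (0.344075,0.938942)
center distance |VC| = r/sin(θ/2) = 17.322208/sin(23.9881°) = 42.608226
C = V + |VC|·bis = (-8.9118,18.6278)
T_A = V + ((C−V)·d_A)·d_A = V + 38.9282·d_A = (3.5250,6.5701)
T_B = V + ((C−V)·d_B)·d_B = V + 38.9282·d_B = (-26.1946,17.4609)
sweep = 180° − θ = 132.0239°

center=(-8.9118,18.6278) T_A=(3.5250,6.5701) T_B=(-26.1946,17.4609) sweep=132.0239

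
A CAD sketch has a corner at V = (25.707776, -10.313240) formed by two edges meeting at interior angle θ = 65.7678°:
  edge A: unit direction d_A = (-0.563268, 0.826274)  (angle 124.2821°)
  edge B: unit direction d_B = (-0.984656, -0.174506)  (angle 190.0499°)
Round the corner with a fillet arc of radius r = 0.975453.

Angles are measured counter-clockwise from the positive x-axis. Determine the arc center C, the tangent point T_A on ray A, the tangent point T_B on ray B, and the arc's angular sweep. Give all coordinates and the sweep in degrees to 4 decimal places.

center=(24.0520,-9.6160) T_A=(24.8579,-9.0666) T_B=(24.2222,-10.5765) sweep=114.2322

bisector direction at 157.1660° = (-0.921633,0.388063)
center distance |VC| = r/sin(θ/2) = 0.975453/sin(32.8839°) = 1.796618
C = V + |VC|·bis = (24.0520,-9.6160)
T_A = V + ((C−V)·d_A)·d_A = V + 1.5088·d_A = (24.8579,-9.0666)
T_B = V + ((C−V)·d_B)·d_B = V + 1.5088·d_B = (24.2222,-10.5765)
sweep = 180° − θ = 114.2322°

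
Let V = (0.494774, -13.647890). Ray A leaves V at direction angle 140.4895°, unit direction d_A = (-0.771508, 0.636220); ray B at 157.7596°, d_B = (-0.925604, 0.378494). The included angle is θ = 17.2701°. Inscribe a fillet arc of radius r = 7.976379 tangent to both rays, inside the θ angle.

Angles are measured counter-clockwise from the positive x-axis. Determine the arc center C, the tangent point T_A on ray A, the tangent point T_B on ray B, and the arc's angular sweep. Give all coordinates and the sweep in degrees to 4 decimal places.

bisector direction at 149.1245° = (-0.858285,0.513174)
center distance |VC| = r/sin(θ/2) = 7.976379/sin(8.6350°) = 53.126213
C = V + |VC|·bis = (-45.1027,13.6151)
T_A = V + ((C−V)·d_A)·d_A = V + 52.5240·d_A = (-40.0279,19.7689)
T_B = V + ((C−V)·d_B)·d_B = V + 52.5240·d_B = (-48.1217,6.2321)
sweep = 180° − θ = 162.7299°

center=(-45.1027,13.6151) T_A=(-40.0279,19.7689) T_B=(-48.1217,6.2321) sweep=162.7299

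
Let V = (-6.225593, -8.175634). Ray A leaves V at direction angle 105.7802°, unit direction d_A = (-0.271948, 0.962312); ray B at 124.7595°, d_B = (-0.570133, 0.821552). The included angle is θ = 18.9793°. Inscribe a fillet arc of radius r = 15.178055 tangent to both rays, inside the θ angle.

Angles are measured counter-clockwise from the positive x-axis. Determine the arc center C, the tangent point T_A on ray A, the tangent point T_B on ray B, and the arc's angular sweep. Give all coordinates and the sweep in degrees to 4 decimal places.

bisector direction at 115.2698° = (-0.426882,0.904307)
center distance |VC| = r/sin(θ/2) = 15.178055/sin(9.4896°) = 92.061058
C = V + |VC|·bis = (-45.5248,75.0759)
T_A = V + ((C−V)·d_A)·d_A = V + 90.8012·d_A = (-30.9188,79.2035)
T_B = V + ((C−V)·d_B)·d_B = V + 90.8012·d_B = (-57.9944,66.4223)
sweep = 180° − θ = 161.0207°

center=(-45.5248,75.0759) T_A=(-30.9188,79.2035) T_B=(-57.9944,66.4223) sweep=161.0207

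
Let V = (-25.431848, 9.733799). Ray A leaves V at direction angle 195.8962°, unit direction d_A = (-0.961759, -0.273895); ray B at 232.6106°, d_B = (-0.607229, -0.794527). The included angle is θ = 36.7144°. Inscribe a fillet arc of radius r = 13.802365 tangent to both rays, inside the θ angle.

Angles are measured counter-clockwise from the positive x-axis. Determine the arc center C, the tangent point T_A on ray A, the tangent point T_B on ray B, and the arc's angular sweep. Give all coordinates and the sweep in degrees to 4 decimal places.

bisector direction at 214.2534° = (-0.826556,-0.562854)
center distance |VC| = r/sin(θ/2) = 13.802365/sin(18.3572°) = 43.825360
C = V + |VC|·bis = (-61.6560,-14.9335)
T_A = V + ((C−V)·d_A)·d_A = V + 41.5952·d_A = (-65.4364,-1.6589)
T_B = V + ((C−V)·d_B)·d_B = V + 41.5952·d_B = (-50.6896,-23.3147)
sweep = 180° − θ = 143.2856°

center=(-61.6560,-14.9335) T_A=(-65.4364,-1.6589) T_B=(-50.6896,-23.3147) sweep=143.2856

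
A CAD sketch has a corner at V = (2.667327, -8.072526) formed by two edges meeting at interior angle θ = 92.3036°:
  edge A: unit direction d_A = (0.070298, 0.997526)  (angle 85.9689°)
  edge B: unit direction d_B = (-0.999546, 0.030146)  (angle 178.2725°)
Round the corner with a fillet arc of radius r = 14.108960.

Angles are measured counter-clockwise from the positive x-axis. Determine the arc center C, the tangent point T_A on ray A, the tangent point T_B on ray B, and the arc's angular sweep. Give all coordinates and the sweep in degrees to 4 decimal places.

center=(-10.4540,6.4386) T_A=(3.6201,5.4468) T_B=(-10.8793,-7.6640) sweep=87.6964

bisector direction at 132.1207° = (-0.670695,0.741734)
center distance |VC| = r/sin(θ/2) = 14.108960/sin(46.1518°) = 19.563777
C = V + |VC|·bis = (-10.4540,6.4386)
T_A = V + ((C−V)·d_A)·d_A = V + 13.5528·d_A = (3.6201,5.4468)
T_B = V + ((C−V)·d_B)·d_B = V + 13.5528·d_B = (-10.8793,-7.6640)
sweep = 180° − θ = 87.6964°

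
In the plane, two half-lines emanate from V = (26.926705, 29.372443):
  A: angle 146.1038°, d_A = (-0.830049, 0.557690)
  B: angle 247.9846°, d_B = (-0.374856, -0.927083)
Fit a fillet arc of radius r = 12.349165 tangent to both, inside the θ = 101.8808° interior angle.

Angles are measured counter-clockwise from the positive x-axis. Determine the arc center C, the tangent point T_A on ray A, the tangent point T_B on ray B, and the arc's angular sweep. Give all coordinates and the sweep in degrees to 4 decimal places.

bisector direction at 197.0442° = (-0.956079,-0.293109)
center distance |VC| = r/sin(θ/2) = 12.349165/sin(50.9404°) = 15.903811
C = V + |VC|·bis = (11.7214,24.7109)
T_A = V + ((C−V)·d_A)·d_A = V + 10.0214·d_A = (18.6084,34.9613)
T_B = V + ((C−V)·d_B)·d_B = V + 10.0214·d_B = (23.1701,20.0817)
sweep = 180° − θ = 78.1192°

center=(11.7214,24.7109) T_A=(18.6084,34.9613) T_B=(23.1701,20.0817) sweep=78.1192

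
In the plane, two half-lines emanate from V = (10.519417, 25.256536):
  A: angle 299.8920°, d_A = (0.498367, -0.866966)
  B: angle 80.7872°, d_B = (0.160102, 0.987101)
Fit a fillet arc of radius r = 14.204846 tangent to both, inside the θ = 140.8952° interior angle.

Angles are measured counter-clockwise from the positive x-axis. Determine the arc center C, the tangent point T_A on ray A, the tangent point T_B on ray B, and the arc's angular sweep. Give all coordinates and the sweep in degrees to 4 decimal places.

bisector direction at 10.3396° = (0.983761,0.179482)
center distance |VC| = r/sin(θ/2) = 14.204846/sin(70.4476°) = 15.074081
C = V + |VC|·bis = (25.3487,27.9621)
T_A = V + ((C−V)·d_A)·d_A = V + 5.0448·d_A = (13.0336,20.8828)
T_B = V + ((C−V)·d_B)·d_B = V + 5.0448·d_B = (11.3271,30.2363)
sweep = 180° − θ = 39.1048°

center=(25.3487,27.9621) T_A=(13.0336,20.8828) T_B=(11.3271,30.2363) sweep=39.1048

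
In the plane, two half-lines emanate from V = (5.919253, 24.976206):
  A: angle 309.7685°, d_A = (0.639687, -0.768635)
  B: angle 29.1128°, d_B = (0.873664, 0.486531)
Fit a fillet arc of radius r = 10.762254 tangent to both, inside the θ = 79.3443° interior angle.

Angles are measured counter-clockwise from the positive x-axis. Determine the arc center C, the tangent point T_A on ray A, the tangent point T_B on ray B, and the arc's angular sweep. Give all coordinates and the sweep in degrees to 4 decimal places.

bisector direction at 349.4407° = (0.983066,-0.183254)
center distance |VC| = r/sin(θ/2) = 10.762254/sin(39.6722°) = 16.858332
C = V + |VC|·bis = (22.4921,21.8869)
T_A = V + ((C−V)·d_A)·d_A = V + 12.9760·d_A = (14.2199,15.0024)
T_B = V + ((C−V)·d_B)·d_B = V + 12.9760·d_B = (17.2559,31.2894)
sweep = 180° − θ = 100.6557°

center=(22.4921,21.8869) T_A=(14.2199,15.0024) T_B=(17.2559,31.2894) sweep=100.6557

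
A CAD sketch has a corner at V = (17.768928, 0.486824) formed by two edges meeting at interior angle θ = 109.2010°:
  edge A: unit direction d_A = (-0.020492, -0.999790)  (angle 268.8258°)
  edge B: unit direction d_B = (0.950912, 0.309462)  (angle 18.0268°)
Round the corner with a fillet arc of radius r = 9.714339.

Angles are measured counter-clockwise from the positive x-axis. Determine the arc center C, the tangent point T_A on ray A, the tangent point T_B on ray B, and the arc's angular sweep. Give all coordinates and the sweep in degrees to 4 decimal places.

center=(27.3398,-6.6143) T_A=(17.6275,-6.4152) T_B=(24.3335,2.6232) sweep=70.7990

bisector direction at 323.4263° = (0.803091,-0.595856)
center distance |VC| = r/sin(θ/2) = 9.714339/sin(54.6005°) = 11.917492
C = V + |VC|·bis = (27.3398,-6.6143)
T_A = V + ((C−V)·d_A)·d_A = V + 6.9035·d_A = (17.6275,-6.4152)
T_B = V + ((C−V)·d_B)·d_B = V + 6.9035·d_B = (24.3335,2.6232)
sweep = 180° − θ = 70.7990°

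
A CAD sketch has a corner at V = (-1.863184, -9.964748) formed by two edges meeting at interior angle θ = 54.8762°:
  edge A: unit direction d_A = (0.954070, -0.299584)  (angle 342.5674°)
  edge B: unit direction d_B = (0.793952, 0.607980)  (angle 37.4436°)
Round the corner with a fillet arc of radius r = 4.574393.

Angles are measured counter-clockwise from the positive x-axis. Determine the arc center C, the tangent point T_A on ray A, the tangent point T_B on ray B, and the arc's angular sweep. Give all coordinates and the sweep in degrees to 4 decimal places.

bisector direction at 10.0055° = (0.984791,0.173743)
center distance |VC| = r/sin(θ/2) = 4.574393/sin(27.4381°) = 9.927282
C = V + |VC|·bis = (7.9131,-8.2400)
T_A = V + ((C−V)·d_A)·d_A = V + 8.8106·d_A = (6.5427,-12.6042)
T_B = V + ((C−V)·d_B)·d_B = V + 8.8106·d_B = (5.1320,-4.6081)
sweep = 180° − θ = 125.1238°

center=(7.9131,-8.2400) T_A=(6.5427,-12.6042) T_B=(5.1320,-4.6081) sweep=125.1238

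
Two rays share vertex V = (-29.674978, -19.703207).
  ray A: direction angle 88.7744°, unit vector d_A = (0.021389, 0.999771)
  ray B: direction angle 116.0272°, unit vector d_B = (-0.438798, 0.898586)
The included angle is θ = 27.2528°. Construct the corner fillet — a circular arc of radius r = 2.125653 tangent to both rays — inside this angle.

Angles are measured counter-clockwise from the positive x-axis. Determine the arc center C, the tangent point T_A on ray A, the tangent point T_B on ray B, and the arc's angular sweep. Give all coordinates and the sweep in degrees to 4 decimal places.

center=(-31.6126,-10.8910) T_A=(-29.4874,-10.9365) T_B=(-33.5227,-11.8238) sweep=152.7472

bisector direction at 102.4008° = (-0.214749,0.976669)
center distance |VC| = r/sin(θ/2) = 2.125653/sin(13.6264°) = 9.022682
C = V + |VC|·bis = (-31.6126,-10.8910)
T_A = V + ((C−V)·d_A)·d_A = V + 8.7687·d_A = (-29.4874,-10.9365)
T_B = V + ((C−V)·d_B)·d_B = V + 8.7687·d_B = (-33.5227,-11.8238)
sweep = 180° − θ = 152.7472°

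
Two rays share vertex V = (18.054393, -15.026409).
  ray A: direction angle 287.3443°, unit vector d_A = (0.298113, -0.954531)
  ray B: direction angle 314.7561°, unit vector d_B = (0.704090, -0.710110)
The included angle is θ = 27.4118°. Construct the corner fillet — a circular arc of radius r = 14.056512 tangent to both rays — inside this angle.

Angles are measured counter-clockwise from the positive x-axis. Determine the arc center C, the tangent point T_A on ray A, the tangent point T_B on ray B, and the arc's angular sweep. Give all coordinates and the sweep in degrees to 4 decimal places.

center=(48.6539,-65.8516) T_A=(35.2365,-70.0421) T_B=(58.6356,-55.9546) sweep=152.5882

bisector direction at 301.0502° = (0.515789,-0.856716)
center distance |VC| = r/sin(θ/2) = 14.056512/sin(13.7059°) = 59.325650
C = V + |VC|·bis = (48.6539,-65.8516)
T_A = V + ((C−V)·d_A)·d_A = V + 57.6363·d_A = (35.2365,-70.0421)
T_B = V + ((C−V)·d_B)·d_B = V + 57.6363·d_B = (58.6356,-55.9546)
sweep = 180° − θ = 152.5882°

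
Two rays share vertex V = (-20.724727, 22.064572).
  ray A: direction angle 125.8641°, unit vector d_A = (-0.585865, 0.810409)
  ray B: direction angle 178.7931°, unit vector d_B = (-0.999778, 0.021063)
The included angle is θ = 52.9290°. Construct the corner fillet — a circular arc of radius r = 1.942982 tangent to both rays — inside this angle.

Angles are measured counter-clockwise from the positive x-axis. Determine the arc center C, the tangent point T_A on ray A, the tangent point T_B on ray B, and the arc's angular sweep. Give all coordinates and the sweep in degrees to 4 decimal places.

center=(-24.5860,24.0893) T_A=(-23.0114,25.2277) T_B=(-24.6269,22.1468) sweep=127.0710

bisector direction at 152.3286° = (-0.885626,0.464400)
center distance |VC| = r/sin(θ/2) = 1.942982/sin(26.4645°) = 4.359950
C = V + |VC|·bis = (-24.5860,24.0893)
T_A = V + ((C−V)·d_A)·d_A = V + 3.9031·d_A = (-23.0114,25.2277)
T_B = V + ((C−V)·d_B)·d_B = V + 3.9031·d_B = (-24.6269,22.1468)
sweep = 180° − θ = 127.0710°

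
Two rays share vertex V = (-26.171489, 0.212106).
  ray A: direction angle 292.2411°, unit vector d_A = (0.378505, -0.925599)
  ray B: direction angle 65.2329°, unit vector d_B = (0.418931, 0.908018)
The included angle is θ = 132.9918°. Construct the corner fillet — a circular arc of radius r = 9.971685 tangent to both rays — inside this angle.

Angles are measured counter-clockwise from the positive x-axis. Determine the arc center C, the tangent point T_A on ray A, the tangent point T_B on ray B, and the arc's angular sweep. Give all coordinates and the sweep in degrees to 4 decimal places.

center=(-15.3003,-0.0276) T_A=(-24.5300,-3.8019) T_B=(-24.3547,4.1499) sweep=47.0082

bisector direction at 358.7370° = (0.999757,-0.022042)
center distance |VC| = r/sin(θ/2) = 9.971685/sin(66.4959°) = 10.873874
C = V + |VC|·bis = (-15.3003,-0.0276)
T_A = V + ((C−V)·d_A)·d_A = V + 4.3367·d_A = (-24.5300,-3.8019)
T_B = V + ((C−V)·d_B)·d_B = V + 4.3367·d_B = (-24.3547,4.1499)
sweep = 180° − θ = 47.0082°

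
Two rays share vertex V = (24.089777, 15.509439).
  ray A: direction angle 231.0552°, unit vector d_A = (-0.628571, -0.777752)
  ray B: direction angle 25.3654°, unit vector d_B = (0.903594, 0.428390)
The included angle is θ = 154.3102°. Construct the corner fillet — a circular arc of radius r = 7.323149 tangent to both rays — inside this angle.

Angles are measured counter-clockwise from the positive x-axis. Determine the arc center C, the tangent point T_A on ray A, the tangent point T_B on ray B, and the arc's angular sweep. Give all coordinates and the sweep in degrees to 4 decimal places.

bisector direction at 308.2103° = (0.618550,-0.785746)
center distance |VC| = r/sin(θ/2) = 7.323149/sin(77.1551°) = 7.511111
C = V + |VC|·bis = (28.7358,9.6076)
T_A = V + ((C−V)·d_A)·d_A = V + 1.6698·d_A = (23.0402,14.2107)
T_B = V + ((C−V)·d_B)·d_B = V + 1.6698·d_B = (25.5986,16.2248)
sweep = 180° − θ = 25.6898°

center=(28.7358,9.6076) T_A=(23.0402,14.2107) T_B=(25.5986,16.2248) sweep=25.6898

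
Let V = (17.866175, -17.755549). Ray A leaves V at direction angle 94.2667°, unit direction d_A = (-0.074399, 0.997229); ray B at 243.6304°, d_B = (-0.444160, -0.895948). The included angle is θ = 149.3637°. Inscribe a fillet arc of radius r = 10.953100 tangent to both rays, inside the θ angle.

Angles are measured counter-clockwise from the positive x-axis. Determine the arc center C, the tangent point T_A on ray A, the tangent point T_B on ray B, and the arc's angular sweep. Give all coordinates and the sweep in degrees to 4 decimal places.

bisector direction at 168.9485° = (-0.981455,0.191690)
center distance |VC| = r/sin(θ/2) = 10.953100/sin(74.6818°) = 11.356555
C = V + |VC|·bis = (6.7202,-15.5786)
T_A = V + ((C−V)·d_A)·d_A = V + 3.0002·d_A = (17.6430,-14.7637)
T_B = V + ((C−V)·d_B)·d_B = V + 3.0002·d_B = (16.5336,-20.4435)
sweep = 180° − θ = 30.6363°

center=(6.7202,-15.5786) T_A=(17.6430,-14.7637) T_B=(16.5336,-20.4435) sweep=30.6363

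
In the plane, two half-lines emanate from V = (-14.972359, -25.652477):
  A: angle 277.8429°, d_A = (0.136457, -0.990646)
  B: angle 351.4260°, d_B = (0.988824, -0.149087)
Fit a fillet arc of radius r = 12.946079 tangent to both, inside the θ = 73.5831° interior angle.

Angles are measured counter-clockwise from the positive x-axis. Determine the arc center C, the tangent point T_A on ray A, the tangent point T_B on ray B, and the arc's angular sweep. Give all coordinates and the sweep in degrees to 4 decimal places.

bisector direction at 314.6345° = (0.702581,-0.711604)
center distance |VC| = r/sin(θ/2) = 12.946079/sin(36.7916°) = 21.616230
C = V + |VC|·bis = (0.2148,-41.0347)
T_A = V + ((C−V)·d_A)·d_A = V + 17.3107·d_A = (-12.6102,-42.8013)
T_B = V + ((C−V)·d_B)·d_B = V + 17.3107·d_B = (2.1449,-28.2333)
sweep = 180° − θ = 106.4169°

center=(0.2148,-41.0347) T_A=(-12.6102,-42.8013) T_B=(2.1449,-28.2333) sweep=106.4169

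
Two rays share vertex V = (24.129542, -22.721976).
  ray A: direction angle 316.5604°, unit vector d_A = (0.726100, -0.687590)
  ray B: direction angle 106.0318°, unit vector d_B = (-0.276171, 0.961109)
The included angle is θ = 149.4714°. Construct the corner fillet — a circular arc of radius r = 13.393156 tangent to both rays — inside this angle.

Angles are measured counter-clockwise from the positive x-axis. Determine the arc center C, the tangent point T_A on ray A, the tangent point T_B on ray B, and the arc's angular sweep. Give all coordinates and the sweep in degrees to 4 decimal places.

center=(35.9924,-15.5103) T_A=(26.7834,-25.2351) T_B=(23.1201,-19.2091) sweep=30.5286

bisector direction at 31.2961° = (0.854494,0.519461)
center distance |VC| = r/sin(θ/2) = 13.393156/sin(74.7357°) = 13.882923
C = V + |VC|·bis = (35.9924,-15.5103)
T_A = V + ((C−V)·d_A)·d_A = V + 3.6550·d_A = (26.7834,-25.2351)
T_B = V + ((C−V)·d_B)·d_B = V + 3.6550·d_B = (23.1201,-19.2091)
sweep = 180° − θ = 30.5286°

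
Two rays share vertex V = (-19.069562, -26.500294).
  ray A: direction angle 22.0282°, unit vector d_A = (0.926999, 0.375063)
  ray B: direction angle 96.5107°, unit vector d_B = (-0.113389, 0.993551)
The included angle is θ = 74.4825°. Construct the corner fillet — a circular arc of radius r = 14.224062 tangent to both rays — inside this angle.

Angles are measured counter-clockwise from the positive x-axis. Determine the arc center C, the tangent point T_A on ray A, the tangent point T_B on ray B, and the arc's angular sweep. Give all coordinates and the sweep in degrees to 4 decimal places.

bisector direction at 59.2694° = (0.511001,0.859580)
center distance |VC| = r/sin(θ/2) = 14.224062/sin(37.2413°) = 23.504148
C = V + |VC|·bis = (-7.0589,-6.2966)
T_A = V + ((C−V)·d_A)·d_A = V + 18.7115·d_A = (-1.7240,-19.4823)
T_B = V + ((C−V)·d_B)·d_B = V + 18.7115·d_B = (-21.1912,-7.9094)
sweep = 180° − θ = 105.5175°

center=(-7.0589,-6.2966) T_A=(-1.7240,-19.4823) T_B=(-21.1912,-7.9094) sweep=105.5175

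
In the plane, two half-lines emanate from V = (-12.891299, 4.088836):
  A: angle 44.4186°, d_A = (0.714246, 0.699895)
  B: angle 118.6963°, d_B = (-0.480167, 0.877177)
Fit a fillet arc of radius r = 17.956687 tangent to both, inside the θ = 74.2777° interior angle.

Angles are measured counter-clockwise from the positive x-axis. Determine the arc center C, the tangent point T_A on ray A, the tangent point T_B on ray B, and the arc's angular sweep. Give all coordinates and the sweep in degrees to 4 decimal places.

bisector direction at 81.5575° = (0.146818,0.989164)
center distance |VC| = r/sin(θ/2) = 17.956687/sin(37.1388°) = 29.741991
C = V + |VC|·bis = (-8.5246,33.5085)
T_A = V + ((C−V)·d_A)·d_A = V + 23.7096·d_A = (4.0432,20.6830)
T_B = V + ((C−V)·d_B)·d_B = V + 23.7096·d_B = (-24.2758,24.8863)
sweep = 180° − θ = 105.7223°

center=(-8.5246,33.5085) T_A=(4.0432,20.6830) T_B=(-24.2758,24.8863) sweep=105.7223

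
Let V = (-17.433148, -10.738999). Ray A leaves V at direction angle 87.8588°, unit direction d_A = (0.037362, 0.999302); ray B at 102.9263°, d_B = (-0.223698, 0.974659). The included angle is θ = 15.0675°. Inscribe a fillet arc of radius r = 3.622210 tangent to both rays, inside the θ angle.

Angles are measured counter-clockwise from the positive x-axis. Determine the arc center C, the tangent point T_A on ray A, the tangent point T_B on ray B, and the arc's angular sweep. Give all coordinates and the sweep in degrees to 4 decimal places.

center=(-20.0295,16.7660) T_A=(-16.4098,16.6306) T_B=(-23.5599,15.9557) sweep=164.9325

bisector direction at 95.3925° = (-0.093979,0.995574)
center distance |VC| = r/sin(θ/2) = 3.622210/sin(7.5338°) = 27.627222
C = V + |VC|·bis = (-20.0295,16.7660)
T_A = V + ((C−V)·d_A)·d_A = V + 27.3887·d_A = (-16.4098,16.6306)
T_B = V + ((C−V)·d_B)·d_B = V + 27.3887·d_B = (-23.5599,15.9557)
sweep = 180° − θ = 164.9325°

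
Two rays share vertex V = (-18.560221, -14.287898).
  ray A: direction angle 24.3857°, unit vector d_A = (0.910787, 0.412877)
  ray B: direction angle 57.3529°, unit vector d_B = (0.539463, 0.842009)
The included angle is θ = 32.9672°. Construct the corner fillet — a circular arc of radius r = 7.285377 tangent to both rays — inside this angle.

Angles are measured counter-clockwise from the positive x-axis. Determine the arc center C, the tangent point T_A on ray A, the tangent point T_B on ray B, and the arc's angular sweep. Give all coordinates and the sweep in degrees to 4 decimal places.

center=(0.8562,2.5129) T_A=(3.8642,-4.1225) T_B=(-5.2782,6.4431) sweep=147.0328

bisector direction at 40.8693° = (0.756204,0.654336)
center distance |VC| = r/sin(θ/2) = 7.285377/sin(16.4836°) = 25.676162
C = V + |VC|·bis = (0.8562,2.5129)
T_A = V + ((C−V)·d_A)·d_A = V + 24.6209·d_A = (3.8642,-4.1225)
T_B = V + ((C−V)·d_B)·d_B = V + 24.6209·d_B = (-5.2782,6.4431)
sweep = 180° − θ = 147.0328°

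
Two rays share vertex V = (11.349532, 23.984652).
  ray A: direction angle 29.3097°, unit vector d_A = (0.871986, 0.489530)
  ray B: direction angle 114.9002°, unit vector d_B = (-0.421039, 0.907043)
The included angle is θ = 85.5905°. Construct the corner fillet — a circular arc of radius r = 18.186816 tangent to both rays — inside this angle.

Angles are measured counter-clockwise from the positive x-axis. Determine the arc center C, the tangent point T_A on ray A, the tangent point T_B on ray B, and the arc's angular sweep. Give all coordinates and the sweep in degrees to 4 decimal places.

center=(19.5752,49.4593) T_A=(28.4782,33.6006) T_B=(3.0790,41.8019) sweep=94.4095

bisector direction at 72.1050° = (0.307274,0.951621)
center distance |VC| = r/sin(θ/2) = 18.186816/sin(42.7953°) = 26.769707
C = V + |VC|·bis = (19.5752,49.4593)
T_A = V + ((C−V)·d_A)·d_A = V + 19.6432·d_A = (28.4782,33.6006)
T_B = V + ((C−V)·d_B)·d_B = V + 19.6432·d_B = (3.0790,41.8019)
sweep = 180° − θ = 94.4095°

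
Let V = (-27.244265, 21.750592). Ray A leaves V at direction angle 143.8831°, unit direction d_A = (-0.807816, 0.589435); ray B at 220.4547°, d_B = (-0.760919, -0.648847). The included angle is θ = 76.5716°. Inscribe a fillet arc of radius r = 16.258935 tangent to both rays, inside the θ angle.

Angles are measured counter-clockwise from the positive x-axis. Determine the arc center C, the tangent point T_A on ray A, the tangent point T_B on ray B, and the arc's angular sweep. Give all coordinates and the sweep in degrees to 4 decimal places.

bisector direction at 182.1689° = (-0.999284,-0.037845)
center distance |VC| = r/sin(θ/2) = 16.258935/sin(38.2858°) = 26.241674
C = V + |VC|·bis = (-53.4671,20.7575)
T_A = V + ((C−V)·d_A)·d_A = V + 20.5979·d_A = (-43.8836,33.8917)
T_B = V + ((C−V)·d_B)·d_B = V + 20.5979·d_B = (-42.9176,8.3857)
sweep = 180° − θ = 103.4284°

center=(-53.4671,20.7575) T_A=(-43.8836,33.8917) T_B=(-42.9176,8.3857) sweep=103.4284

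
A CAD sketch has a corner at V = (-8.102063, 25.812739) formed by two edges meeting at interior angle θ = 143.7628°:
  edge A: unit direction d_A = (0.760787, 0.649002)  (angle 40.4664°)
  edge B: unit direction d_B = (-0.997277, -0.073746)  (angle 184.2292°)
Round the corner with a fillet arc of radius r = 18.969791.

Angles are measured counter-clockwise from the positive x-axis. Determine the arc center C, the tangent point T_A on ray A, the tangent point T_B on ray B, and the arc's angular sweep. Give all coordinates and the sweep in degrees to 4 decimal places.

bisector direction at 112.3478° = (-0.380228,0.924893)
center distance |VC| = r/sin(θ/2) = 18.969791/sin(71.8814°) = 19.959486
C = V + |VC|·bis = (-15.6912,44.2731)
T_A = V + ((C−V)·d_A)·d_A = V + 6.2071·d_A = (-3.3798,29.8412)
T_B = V + ((C−V)·d_B)·d_B = V + 6.2071·d_B = (-14.2923,25.3550)
sweep = 180° − θ = 36.2372°

center=(-15.6912,44.2731) T_A=(-3.3798,29.8412) T_B=(-14.2923,25.3550) sweep=36.2372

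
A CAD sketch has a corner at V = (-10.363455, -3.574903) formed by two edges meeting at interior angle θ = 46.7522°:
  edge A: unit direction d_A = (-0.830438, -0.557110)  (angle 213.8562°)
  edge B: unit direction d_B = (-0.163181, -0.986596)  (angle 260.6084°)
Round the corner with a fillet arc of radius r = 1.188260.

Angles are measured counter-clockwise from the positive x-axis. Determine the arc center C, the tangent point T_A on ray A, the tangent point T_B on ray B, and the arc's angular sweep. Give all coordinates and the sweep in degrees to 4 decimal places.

bisector direction at 237.2323° = (-0.541234,-0.840872)
center distance |VC| = r/sin(θ/2) = 1.188260/sin(23.3761°) = 2.994871
C = V + |VC|·bis = (-11.9844,-6.0932)
T_A = V + ((C−V)·d_A)·d_A = V + 2.7491·d_A = (-12.6464,-5.1064)
T_B = V + ((C−V)·d_B)·d_B = V + 2.7491·d_B = (-10.8120,-6.2871)
sweep = 180° − θ = 133.2478°

center=(-11.9844,-6.0932) T_A=(-12.6464,-5.1064) T_B=(-10.8120,-6.2871) sweep=133.2478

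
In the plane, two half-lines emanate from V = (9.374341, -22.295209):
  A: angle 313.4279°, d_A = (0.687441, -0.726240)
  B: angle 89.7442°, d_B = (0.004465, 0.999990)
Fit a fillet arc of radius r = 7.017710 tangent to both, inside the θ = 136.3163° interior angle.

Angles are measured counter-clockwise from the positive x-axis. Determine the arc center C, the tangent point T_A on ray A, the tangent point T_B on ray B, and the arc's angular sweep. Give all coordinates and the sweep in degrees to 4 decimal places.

bisector direction at 21.5861° = (0.929866,0.367898)
center distance |VC| = r/sin(θ/2) = 7.017710/sin(68.1582°) = 7.560441
C = V + |VC|·bis = (16.4045,-19.5137)
T_A = V + ((C−V)·d_A)·d_A = V + 2.8128·d_A = (11.3080,-24.3380)
T_B = V + ((C−V)·d_B)·d_B = V + 2.8128·d_B = (9.3869,-19.4824)
sweep = 180° − θ = 43.6837°

center=(16.4045,-19.5137) T_A=(11.3080,-24.3380) T_B=(9.3869,-19.4824) sweep=43.6837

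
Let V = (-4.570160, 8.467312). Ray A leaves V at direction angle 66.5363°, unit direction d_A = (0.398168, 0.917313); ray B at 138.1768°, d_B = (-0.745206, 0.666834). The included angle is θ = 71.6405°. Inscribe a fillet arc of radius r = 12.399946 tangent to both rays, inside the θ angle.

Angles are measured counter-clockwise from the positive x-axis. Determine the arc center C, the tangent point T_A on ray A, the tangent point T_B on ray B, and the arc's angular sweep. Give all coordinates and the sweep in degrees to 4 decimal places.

bisector direction at 102.3565° = (-0.213995,0.976835)
center distance |VC| = r/sin(θ/2) = 12.399946/sin(35.8203°) = 21.187641
C = V + |VC|·bis = (-9.1042,29.1641)
T_A = V + ((C−V)·d_A)·d_A = V + 17.1801·d_A = (2.2704,24.2269)
T_B = V + ((C−V)·d_B)·d_B = V + 17.1801·d_B = (-17.3729,19.9236)
sweep = 180° − θ = 108.3595°

center=(-9.1042,29.1641) T_A=(2.2704,24.2269) T_B=(-17.3729,19.9236) sweep=108.3595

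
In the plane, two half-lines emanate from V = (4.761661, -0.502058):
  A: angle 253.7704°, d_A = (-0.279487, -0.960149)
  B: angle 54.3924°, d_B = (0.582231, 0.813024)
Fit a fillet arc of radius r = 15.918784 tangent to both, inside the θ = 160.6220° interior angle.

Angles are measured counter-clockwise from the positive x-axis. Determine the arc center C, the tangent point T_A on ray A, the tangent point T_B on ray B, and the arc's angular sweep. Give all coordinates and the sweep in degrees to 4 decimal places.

center=(19.2865,-7.5607) T_A=(4.0020,-3.1117) T_B=(6.3441,1.7077) sweep=19.3780

bisector direction at 334.0814° = (0.899416,-0.437094)
center distance |VC| = r/sin(θ/2) = 15.918784/sin(80.3110°) = 16.149139
C = V + |VC|·bis = (19.2865,-7.5607)
T_A = V + ((C−V)·d_A)·d_A = V + 2.7179·d_A = (4.0020,-3.1117)
T_B = V + ((C−V)·d_B)·d_B = V + 2.7179·d_B = (6.3441,1.7077)
sweep = 180° − θ = 19.3780°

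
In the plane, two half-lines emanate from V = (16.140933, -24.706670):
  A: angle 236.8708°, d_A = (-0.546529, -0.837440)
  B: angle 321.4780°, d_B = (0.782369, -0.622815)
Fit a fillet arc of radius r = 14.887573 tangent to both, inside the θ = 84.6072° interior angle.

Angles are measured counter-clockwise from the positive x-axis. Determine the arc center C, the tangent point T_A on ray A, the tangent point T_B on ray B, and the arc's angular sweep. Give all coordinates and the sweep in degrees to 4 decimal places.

center=(19.6676,-46.5430) T_A=(7.2002,-38.4065) T_B=(28.9398,-34.8954) sweep=95.3928

bisector direction at 279.1744° = (0.159440,-0.987208)
center distance |VC| = r/sin(θ/2) = 14.887573/sin(42.3036°) = 22.119269
C = V + |VC|·bis = (19.6676,-46.5430)
T_A = V + ((C−V)·d_A)·d_A = V + 16.3592·d_A = (7.2002,-38.4065)
T_B = V + ((C−V)·d_B)·d_B = V + 16.3592·d_B = (28.9398,-34.8954)
sweep = 180° − θ = 95.3928°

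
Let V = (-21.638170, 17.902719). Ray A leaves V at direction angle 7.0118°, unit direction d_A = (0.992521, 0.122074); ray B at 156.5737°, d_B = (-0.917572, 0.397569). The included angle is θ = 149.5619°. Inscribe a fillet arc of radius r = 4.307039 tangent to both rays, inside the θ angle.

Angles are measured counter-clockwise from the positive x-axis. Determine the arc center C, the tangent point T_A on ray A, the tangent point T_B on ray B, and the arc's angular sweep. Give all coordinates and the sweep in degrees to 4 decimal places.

bisector direction at 81.7928° = (0.142754,0.989758)
center distance |VC| = r/sin(θ/2) = 4.307039/sin(74.7810°) = 4.463580
C = V + |VC|·bis = (-21.0010,22.3206)
T_A = V + ((C−V)·d_A)·d_A = V + 1.1717·d_A = (-20.4752,18.0458)
T_B = V + ((C−V)·d_B)·d_B = V + 1.1717·d_B = (-22.7133,18.3686)
sweep = 180° − θ = 30.4381°

center=(-21.0010,22.3206) T_A=(-20.4752,18.0458) T_B=(-22.7133,18.3686) sweep=30.4381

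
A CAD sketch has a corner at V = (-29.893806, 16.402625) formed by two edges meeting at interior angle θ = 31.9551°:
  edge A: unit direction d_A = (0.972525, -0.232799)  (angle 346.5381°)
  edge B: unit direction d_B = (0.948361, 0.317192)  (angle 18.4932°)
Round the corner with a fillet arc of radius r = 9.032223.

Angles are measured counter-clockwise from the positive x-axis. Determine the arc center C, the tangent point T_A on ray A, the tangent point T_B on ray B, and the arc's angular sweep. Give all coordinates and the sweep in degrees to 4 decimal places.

center=(2.8879,17.8429) T_A=(0.7852,9.0588) T_B=(0.0230,26.4087) sweep=148.0449

bisector direction at 2.5156° = (0.999036,0.043892)
center distance |VC| = r/sin(θ/2) = 9.032223/sin(15.9776°) = 32.813342
C = V + |VC|·bis = (2.8879,17.8429)
T_A = V + ((C−V)·d_A)·d_A = V + 31.5458·d_A = (0.7852,9.0588)
T_B = V + ((C−V)·d_B)·d_B = V + 31.5458·d_B = (0.0230,26.4087)
sweep = 180° − θ = 148.0449°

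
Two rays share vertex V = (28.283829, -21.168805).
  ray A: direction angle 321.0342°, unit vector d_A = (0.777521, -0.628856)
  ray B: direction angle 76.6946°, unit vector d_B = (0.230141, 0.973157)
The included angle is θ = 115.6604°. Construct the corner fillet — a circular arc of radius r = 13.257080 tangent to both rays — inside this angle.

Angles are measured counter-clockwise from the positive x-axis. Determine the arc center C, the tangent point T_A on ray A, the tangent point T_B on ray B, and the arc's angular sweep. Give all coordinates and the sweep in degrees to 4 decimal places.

bisector direction at 18.8644° = (0.946286,0.323330)
center distance |VC| = r/sin(θ/2) = 13.257080/sin(57.8302°) = 15.661534
C = V + |VC|·bis = (43.1041,-16.1050)
T_A = V + ((C−V)·d_A)·d_A = V + 8.3387·d_A = (34.7673,-26.4126)
T_B = V + ((C−V)·d_B)·d_B = V + 8.3387·d_B = (30.2029,-13.0540)
sweep = 180° − θ = 64.3396°

center=(43.1041,-16.1050) T_A=(34.7673,-26.4126) T_B=(30.2029,-13.0540) sweep=64.3396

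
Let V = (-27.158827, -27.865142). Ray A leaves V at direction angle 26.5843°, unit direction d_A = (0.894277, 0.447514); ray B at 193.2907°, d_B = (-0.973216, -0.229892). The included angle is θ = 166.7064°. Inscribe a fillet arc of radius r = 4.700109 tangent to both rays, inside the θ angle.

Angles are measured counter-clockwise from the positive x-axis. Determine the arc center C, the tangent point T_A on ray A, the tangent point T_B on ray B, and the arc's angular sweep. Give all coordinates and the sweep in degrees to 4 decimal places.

bisector direction at 109.9375° = (-0.340995,0.940065)
center distance |VC| = r/sin(θ/2) = 4.700109/sin(83.3532°) = 4.731914
C = V + |VC|·bis = (-28.7724,-23.4168)
T_A = V + ((C−V)·d_A)·d_A = V + 0.5477·d_A = (-26.6690,-27.6200)
T_B = V + ((C−V)·d_B)·d_B = V + 0.5477·d_B = (-27.6919,-27.9911)
sweep = 180° − θ = 13.2936°

center=(-28.7724,-23.4168) T_A=(-26.6690,-27.6200) T_B=(-27.6919,-27.9911) sweep=13.2936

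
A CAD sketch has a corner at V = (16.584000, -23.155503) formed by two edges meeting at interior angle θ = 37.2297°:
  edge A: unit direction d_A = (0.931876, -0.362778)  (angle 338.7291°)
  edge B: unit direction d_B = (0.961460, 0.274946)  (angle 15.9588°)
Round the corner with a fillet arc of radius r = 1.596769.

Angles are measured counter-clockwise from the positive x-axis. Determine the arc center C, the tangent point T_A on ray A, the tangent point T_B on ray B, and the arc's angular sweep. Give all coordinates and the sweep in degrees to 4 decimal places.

bisector direction at 357.3440° = (0.998926,-0.046340)
center distance |VC| = r/sin(θ/2) = 1.596769/sin(18.6149°) = 5.002332
C = V + |VC|·bis = (21.5810,-23.3873)
T_A = V + ((C−V)·d_A)·d_A = V + 4.7406·d_A = (21.0017,-24.8753)
T_B = V + ((C−V)·d_B)·d_B = V + 4.7406·d_B = (21.1419,-21.8521)
sweep = 180° − θ = 142.7703°

center=(21.5810,-23.3873) T_A=(21.0017,-24.8753) T_B=(21.1419,-21.8521) sweep=142.7703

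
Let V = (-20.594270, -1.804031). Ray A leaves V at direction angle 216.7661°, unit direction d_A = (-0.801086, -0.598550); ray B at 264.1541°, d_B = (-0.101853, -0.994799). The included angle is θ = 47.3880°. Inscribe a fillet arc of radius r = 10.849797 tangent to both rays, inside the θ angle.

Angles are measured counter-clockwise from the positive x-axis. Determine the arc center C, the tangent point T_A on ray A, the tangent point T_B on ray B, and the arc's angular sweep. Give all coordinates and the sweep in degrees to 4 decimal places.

bisector direction at 240.4601° = (-0.493030,-0.870013)
center distance |VC| = r/sin(θ/2) = 10.849797/sin(23.6940°) = 26.999493
C = V + |VC|·bis = (-33.9058,-25.2939)
T_A = V + ((C−V)·d_A)·d_A = V + 24.7236·d_A = (-40.4000,-16.6023)
T_B = V + ((C−V)·d_B)·d_B = V + 24.7236·d_B = (-23.1124,-26.3990)
sweep = 180° − θ = 132.6120°

center=(-33.9058,-25.2939) T_A=(-40.4000,-16.6023) T_B=(-23.1124,-26.3990) sweep=132.6120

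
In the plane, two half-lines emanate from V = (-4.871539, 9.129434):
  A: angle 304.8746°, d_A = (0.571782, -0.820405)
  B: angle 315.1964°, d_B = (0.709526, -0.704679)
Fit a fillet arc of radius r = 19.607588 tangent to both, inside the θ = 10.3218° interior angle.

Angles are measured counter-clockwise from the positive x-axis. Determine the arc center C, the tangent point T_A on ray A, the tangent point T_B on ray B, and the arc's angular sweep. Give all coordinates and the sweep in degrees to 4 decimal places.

bisector direction at 310.0355° = (0.643262,-0.765646)
center distance |VC| = r/sin(θ/2) = 19.607588/sin(5.1609°) = 217.976056
C = V + |VC|·bis = (135.3442,-157.7631)
T_A = V + ((C−V)·d_A)·d_A = V + 217.0924·d_A = (119.2580,-168.9743)
T_B = V + ((C−V)·d_B)·d_B = V + 217.0924·d_B = (149.1613,-143.8510)
sweep = 180° − θ = 169.6782°

center=(135.3442,-157.7631) T_A=(119.2580,-168.9743) T_B=(149.1613,-143.8510) sweep=169.6782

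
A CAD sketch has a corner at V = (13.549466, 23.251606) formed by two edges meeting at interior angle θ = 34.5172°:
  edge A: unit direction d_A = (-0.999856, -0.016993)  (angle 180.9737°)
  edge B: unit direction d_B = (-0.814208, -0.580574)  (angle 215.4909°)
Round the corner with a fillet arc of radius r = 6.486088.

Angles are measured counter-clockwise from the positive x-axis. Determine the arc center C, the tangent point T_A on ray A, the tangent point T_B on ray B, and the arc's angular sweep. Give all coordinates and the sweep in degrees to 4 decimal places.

center=(-7.2148,16.4117) T_A=(-7.3251,22.8968) T_B=(-3.4492,11.1306) sweep=145.4828

bisector direction at 198.2323° = (-0.949796,-0.312870)
center distance |VC| = r/sin(θ/2) = 6.486088/sin(17.2586°) = 21.861873
C = V + |VC|·bis = (-7.2148,16.4117)
T_A = V + ((C−V)·d_A)·d_A = V + 20.8776·d_A = (-7.3251,22.8968)
T_B = V + ((C−V)·d_B)·d_B = V + 20.8776·d_B = (-3.4492,11.1306)
sweep = 180° − θ = 145.4828°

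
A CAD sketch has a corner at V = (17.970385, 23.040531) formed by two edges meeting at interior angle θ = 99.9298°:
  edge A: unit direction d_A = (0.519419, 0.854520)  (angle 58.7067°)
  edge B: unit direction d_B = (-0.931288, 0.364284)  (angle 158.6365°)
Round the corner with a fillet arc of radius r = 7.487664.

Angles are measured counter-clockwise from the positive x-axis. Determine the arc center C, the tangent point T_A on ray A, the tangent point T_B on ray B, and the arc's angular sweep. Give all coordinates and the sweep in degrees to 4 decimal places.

center=(14.8395,32.3053) T_A=(21.2379,28.4161) T_B=(12.1119,25.3321) sweep=80.0702

bisector direction at 108.6716° = (-0.320143,0.947369)
center distance |VC| = r/sin(θ/2) = 7.487664/sin(49.9649°) = 9.779480
C = V + |VC|·bis = (14.8395,32.3053)
T_A = V + ((C−V)·d_A)·d_A = V + 6.2907·d_A = (21.2379,28.4161)
T_B = V + ((C−V)·d_B)·d_B = V + 6.2907·d_B = (12.1119,25.3321)
sweep = 180° − θ = 80.0702°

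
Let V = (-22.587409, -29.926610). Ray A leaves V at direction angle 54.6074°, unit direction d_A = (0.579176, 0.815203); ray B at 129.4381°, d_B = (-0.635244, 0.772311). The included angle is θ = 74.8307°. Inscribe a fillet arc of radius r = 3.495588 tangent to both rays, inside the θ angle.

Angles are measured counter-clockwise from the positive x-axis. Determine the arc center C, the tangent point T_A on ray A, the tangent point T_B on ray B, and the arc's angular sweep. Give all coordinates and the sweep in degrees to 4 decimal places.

center=(-22.7905,-24.1770) T_A=(-19.9409,-26.2015) T_B=(-25.4902,-26.3975) sweep=105.1693

bisector direction at 92.0228° = (-0.035296,0.999377)
center distance |VC| = r/sin(θ/2) = 3.495588/sin(37.4153°) = 5.753215
C = V + |VC|·bis = (-22.7905,-24.1770)
T_A = V + ((C−V)·d_A)·d_A = V + 4.5695·d_A = (-19.9409,-26.2015)
T_B = V + ((C−V)·d_B)·d_B = V + 4.5695·d_B = (-25.4902,-26.3975)
sweep = 180° − θ = 105.1693°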